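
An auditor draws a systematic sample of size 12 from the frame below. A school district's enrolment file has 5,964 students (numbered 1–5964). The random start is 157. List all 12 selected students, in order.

157, 654, 1151, 1648, 2145, 2642, 3139, 3636, 4133, 4630, 5127, 5624

k = N/n = 5964/12 = 497
student 1: 157
student 2: 157 + 497 = 654
student 3: 654 + 497 = 1151
student 4: 1151 + 497 = 1648
student 5: 1648 + 497 = 2145
student 6: 2145 + 497 = 2642
student 7: 2642 + 497 = 3139
student 8: 3139 + 497 = 3636
student 9: 3636 + 497 = 4133
student 10: 4133 + 497 = 4630
student 11: 4630 + 497 = 5127
student 12: 5127 + 497 = 5624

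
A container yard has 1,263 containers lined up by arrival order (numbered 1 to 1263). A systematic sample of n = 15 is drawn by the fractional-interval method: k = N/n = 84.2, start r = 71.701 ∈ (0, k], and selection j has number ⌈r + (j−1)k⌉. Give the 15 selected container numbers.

72, 156, 241, 325, 409, 493, 577, 662, 746, 830, 914, 998, 1083, 1167, 1251

j=1: r + 0k = 71.701 → ⌈·⌉ = 72
j=2: r + 1k = 155.901 → ⌈·⌉ = 156
j=3: r + 2k = 240.101 → ⌈·⌉ = 241
j=4: r + 3k = 324.301 → ⌈·⌉ = 325
j=5: r + 4k = 408.501 → ⌈·⌉ = 409
j=6: r + 5k = 492.701 → ⌈·⌉ = 493
j=7: r + 6k = 576.901 → ⌈·⌉ = 577
j=8: r + 7k = 661.101 → ⌈·⌉ = 662
j=9: r + 8k = 745.301 → ⌈·⌉ = 746
j=10: r + 9k = 829.501 → ⌈·⌉ = 830
j=11: r + 10k = 913.701 → ⌈·⌉ = 914
j=12: r + 11k = 997.901 → ⌈·⌉ = 998
j=13: r + 12k = 1082.101 → ⌈·⌉ = 1083
j=14: r + 13k = 1166.301 → ⌈·⌉ = 1167
j=15: r + 14k = 1250.501 → ⌈·⌉ = 1251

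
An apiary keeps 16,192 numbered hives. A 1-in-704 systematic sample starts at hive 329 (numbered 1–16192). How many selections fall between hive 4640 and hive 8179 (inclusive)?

k = 704
First selection ≥ 4640: 329 + ⌈(4640−329)/704⌉·704 = 329 + 7×704 = 5257
Last selection ≤ 8179: 329 + ⌊(8179−329)/704⌋·704 = 329 + 11×704 = 8073
Count = 11 − 7 + 1 = 5

5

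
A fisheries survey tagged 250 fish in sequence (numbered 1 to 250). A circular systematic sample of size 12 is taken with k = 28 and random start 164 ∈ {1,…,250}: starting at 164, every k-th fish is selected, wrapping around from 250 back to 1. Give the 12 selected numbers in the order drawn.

164, 192, 220, 248, 26, 54, 82, 110, 138, 166, 194, 222

Selection 1: 164
Selection 2: 164 + 28 = 192
Selection 3: 192 + 28 = 220
Selection 4: 220 + 28 = 248
Selection 5: 248 + 28 = 276 → 276 − 250 = 26
Selection 6: 26 + 28 = 54
Selection 7: 54 + 28 = 82
Selection 8: 82 + 28 = 110
Selection 9: 110 + 28 = 138
Selection 10: 138 + 28 = 166
Selection 11: 166 + 28 = 194
Selection 12: 194 + 28 = 222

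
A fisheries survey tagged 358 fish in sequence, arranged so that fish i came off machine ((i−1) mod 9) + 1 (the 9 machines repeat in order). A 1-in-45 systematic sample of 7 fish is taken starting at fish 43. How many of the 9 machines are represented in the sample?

1

Consecutive selections differ by k = 45, so their machine numbers differ by 45 mod 9 = 0.
gcd(45, 9) = 9, so the sample visits 9/9 = 1 distinct residues mod 9.
Start 43 is machine 7; the machines hit are 7.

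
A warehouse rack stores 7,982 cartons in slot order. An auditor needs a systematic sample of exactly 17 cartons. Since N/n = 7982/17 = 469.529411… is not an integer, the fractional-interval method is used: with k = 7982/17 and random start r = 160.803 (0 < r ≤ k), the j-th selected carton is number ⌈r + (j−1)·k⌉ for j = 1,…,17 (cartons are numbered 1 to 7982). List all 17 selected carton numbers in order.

161, 631, 1100, 1570, 2039, 2509, 2978, 3448, 3918, 4387, 4857, 5326, 5796, 6265, 6735, 7204, 7674

j=1: r + 0k = 160.803 → ⌈·⌉ = 161
j=2: r + 1k = 630.332411… → ⌈·⌉ = 631
j=3: r + 2k = 1099.861823… → ⌈·⌉ = 1100
j=4: r + 3k = 1569.391235… → ⌈·⌉ = 1570
j=5: r + 4k = 2038.920647… → ⌈·⌉ = 2039
j=6: r + 5k = 2508.450058… → ⌈·⌉ = 2509
j=7: r + 6k = 2977.979470… → ⌈·⌉ = 2978
j=8: r + 7k = 3447.508882… → ⌈·⌉ = 3448
j=9: r + 8k = 3917.038294… → ⌈·⌉ = 3918
j=10: r + 9k = 4386.567705… → ⌈·⌉ = 4387
j=11: r + 10k = 4856.097117… → ⌈·⌉ = 4857
j=12: r + 11k = 5325.626529… → ⌈·⌉ = 5326
j=13: r + 12k = 5795.155941… → ⌈·⌉ = 5796
j=14: r + 13k = 6264.685352… → ⌈·⌉ = 6265
j=15: r + 14k = 6734.214764… → ⌈·⌉ = 6735
j=16: r + 15k = 7203.744176… → ⌈·⌉ = 7204
j=17: r + 16k = 7673.273588… → ⌈·⌉ = 7674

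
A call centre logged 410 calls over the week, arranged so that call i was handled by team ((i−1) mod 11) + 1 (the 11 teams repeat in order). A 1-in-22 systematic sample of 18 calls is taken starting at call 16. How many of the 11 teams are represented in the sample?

Consecutive selections differ by k = 22, so their team numbers differ by 22 mod 11 = 0.
gcd(22, 11) = 11, so the sample visits 11/11 = 1 distinct residues mod 11.
Start 16 is team 5; the teams hit are 5.

1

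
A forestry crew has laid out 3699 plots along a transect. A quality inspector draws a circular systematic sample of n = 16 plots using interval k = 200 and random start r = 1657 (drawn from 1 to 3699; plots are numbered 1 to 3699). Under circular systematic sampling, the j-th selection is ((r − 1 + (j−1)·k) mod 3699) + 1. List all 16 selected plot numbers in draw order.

Selection 1: 1657
Selection 2: 1657 + 200 = 1857
Selection 3: 1857 + 200 = 2057
Selection 4: 2057 + 200 = 2257
Selection 5: 2257 + 200 = 2457
Selection 6: 2457 + 200 = 2657
Selection 7: 2657 + 200 = 2857
Selection 8: 2857 + 200 = 3057
Selection 9: 3057 + 200 = 3257
Selection 10: 3257 + 200 = 3457
Selection 11: 3457 + 200 = 3657
Selection 12: 3657 + 200 = 3857 → 3857 − 3699 = 158
Selection 13: 158 + 200 = 358
Selection 14: 358 + 200 = 558
Selection 15: 558 + 200 = 758
Selection 16: 758 + 200 = 958

1657, 1857, 2057, 2257, 2457, 2657, 2857, 3057, 3257, 3457, 3657, 158, 358, 558, 758, 958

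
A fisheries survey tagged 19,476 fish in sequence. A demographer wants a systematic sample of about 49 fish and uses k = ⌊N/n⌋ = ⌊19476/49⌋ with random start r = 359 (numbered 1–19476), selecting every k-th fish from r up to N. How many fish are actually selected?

k = ⌊19476/49⌋ = 397
Achieved size = ⌊(19476 − 359)/397⌋ + 1 = ⌊19117/397⌋ + 1 = 48 + 1 = 49
(last selection: 359 + 48×397 = 19415 ≤ 19476; next would be 19812 > 19476)

49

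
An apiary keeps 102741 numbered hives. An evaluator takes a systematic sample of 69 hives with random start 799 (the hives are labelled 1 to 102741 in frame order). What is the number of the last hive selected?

k = 102741/69 = 1489
69th selection = r + (69−1)·k = 799 + 68×1489 = 799 + 101252 = 102051

102051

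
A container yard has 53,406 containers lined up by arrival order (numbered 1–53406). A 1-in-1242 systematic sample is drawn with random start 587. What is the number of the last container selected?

k = 1242
43rd selection = r + (43−1)·k = 587 + 42×1242 = 587 + 52164 = 52751

52751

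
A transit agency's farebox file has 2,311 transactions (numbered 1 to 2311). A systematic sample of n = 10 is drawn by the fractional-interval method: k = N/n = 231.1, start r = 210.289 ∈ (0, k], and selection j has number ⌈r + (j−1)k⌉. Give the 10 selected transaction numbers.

211, 442, 673, 904, 1135, 1366, 1597, 1828, 2060, 2291

j=1: r + 0k = 210.289 → ⌈·⌉ = 211
j=2: r + 1k = 441.389 → ⌈·⌉ = 442
j=3: r + 2k = 672.489 → ⌈·⌉ = 673
j=4: r + 3k = 903.589 → ⌈·⌉ = 904
j=5: r + 4k = 1134.689 → ⌈·⌉ = 1135
j=6: r + 5k = 1365.789 → ⌈·⌉ = 1366
j=7: r + 6k = 1596.889 → ⌈·⌉ = 1597
j=8: r + 7k = 1827.989 → ⌈·⌉ = 1828
j=9: r + 8k = 2059.089 → ⌈·⌉ = 2060
j=10: r + 9k = 2290.189 → ⌈·⌉ = 2291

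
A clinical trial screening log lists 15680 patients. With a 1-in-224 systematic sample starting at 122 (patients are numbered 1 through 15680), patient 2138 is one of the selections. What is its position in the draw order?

10

k = 224
position = (2138 − 122)/224 + 1 = 2016/224 + 1 = 9 + 1 = 10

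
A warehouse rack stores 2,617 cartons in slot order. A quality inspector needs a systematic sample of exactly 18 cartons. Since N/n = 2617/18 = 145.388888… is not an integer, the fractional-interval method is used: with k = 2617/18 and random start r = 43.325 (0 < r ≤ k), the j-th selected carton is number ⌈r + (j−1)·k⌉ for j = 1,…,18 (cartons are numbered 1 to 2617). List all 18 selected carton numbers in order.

j=1: r + 0k = 43.325 → ⌈·⌉ = 44
j=2: r + 1k = 188.713888… → ⌈·⌉ = 189
j=3: r + 2k = 334.102777… → ⌈·⌉ = 335
j=4: r + 3k = 479.491666… → ⌈·⌉ = 480
j=5: r + 4k = 624.880555… → ⌈·⌉ = 625
j=6: r + 5k = 770.269444… → ⌈·⌉ = 771
j=7: r + 6k = 915.658333… → ⌈·⌉ = 916
j=8: r + 7k = 1061.047222… → ⌈·⌉ = 1062
j=9: r + 8k = 1206.436111… → ⌈·⌉ = 1207
j=10: r + 9k = 1351.825 → ⌈·⌉ = 1352
j=11: r + 10k = 1497.213888… → ⌈·⌉ = 1498
j=12: r + 11k = 1642.602777… → ⌈·⌉ = 1643
j=13: r + 12k = 1787.991666… → ⌈·⌉ = 1788
j=14: r + 13k = 1933.380555… → ⌈·⌉ = 1934
j=15: r + 14k = 2078.769444… → ⌈·⌉ = 2079
j=16: r + 15k = 2224.158333… → ⌈·⌉ = 2225
j=17: r + 16k = 2369.547222… → ⌈·⌉ = 2370
j=18: r + 17k = 2514.936111… → ⌈·⌉ = 2515

44, 189, 335, 480, 625, 771, 916, 1062, 1207, 1352, 1498, 1643, 1788, 1934, 2079, 2225, 2370, 2515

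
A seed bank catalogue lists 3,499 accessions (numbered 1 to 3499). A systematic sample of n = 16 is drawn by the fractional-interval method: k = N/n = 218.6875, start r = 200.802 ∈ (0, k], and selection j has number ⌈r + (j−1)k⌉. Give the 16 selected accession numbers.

j=1: r + 0k = 200.802 → ⌈·⌉ = 201
j=2: r + 1k = 419.4895 → ⌈·⌉ = 420
j=3: r + 2k = 638.177 → ⌈·⌉ = 639
j=4: r + 3k = 856.8645 → ⌈·⌉ = 857
j=5: r + 4k = 1075.552 → ⌈·⌉ = 1076
j=6: r + 5k = 1294.2395 → ⌈·⌉ = 1295
j=7: r + 6k = 1512.927 → ⌈·⌉ = 1513
j=8: r + 7k = 1731.6145 → ⌈·⌉ = 1732
j=9: r + 8k = 1950.302 → ⌈·⌉ = 1951
j=10: r + 9k = 2168.9895 → ⌈·⌉ = 2169
j=11: r + 10k = 2387.677 → ⌈·⌉ = 2388
j=12: r + 11k = 2606.3645 → ⌈·⌉ = 2607
j=13: r + 12k = 2825.052 → ⌈·⌉ = 2826
j=14: r + 13k = 3043.7395 → ⌈·⌉ = 3044
j=15: r + 14k = 3262.427 → ⌈·⌉ = 3263
j=16: r + 15k = 3481.1145 → ⌈·⌉ = 3482

201, 420, 639, 857, 1076, 1295, 1513, 1732, 1951, 2169, 2388, 2607, 2826, 3044, 3263, 3482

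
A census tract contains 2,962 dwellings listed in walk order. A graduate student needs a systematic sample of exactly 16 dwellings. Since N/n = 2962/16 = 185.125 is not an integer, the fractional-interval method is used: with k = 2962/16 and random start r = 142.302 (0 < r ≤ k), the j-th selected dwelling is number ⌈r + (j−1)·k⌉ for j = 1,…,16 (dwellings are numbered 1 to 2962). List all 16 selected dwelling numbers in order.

j=1: r + 0k = 142.302 → ⌈·⌉ = 143
j=2: r + 1k = 327.427 → ⌈·⌉ = 328
j=3: r + 2k = 512.552 → ⌈·⌉ = 513
j=4: r + 3k = 697.677 → ⌈·⌉ = 698
j=5: r + 4k = 882.802 → ⌈·⌉ = 883
j=6: r + 5k = 1067.927 → ⌈·⌉ = 1068
j=7: r + 6k = 1253.052 → ⌈·⌉ = 1254
j=8: r + 7k = 1438.177 → ⌈·⌉ = 1439
j=9: r + 8k = 1623.302 → ⌈·⌉ = 1624
j=10: r + 9k = 1808.427 → ⌈·⌉ = 1809
j=11: r + 10k = 1993.552 → ⌈·⌉ = 1994
j=12: r + 11k = 2178.677 → ⌈·⌉ = 2179
j=13: r + 12k = 2363.802 → ⌈·⌉ = 2364
j=14: r + 13k = 2548.927 → ⌈·⌉ = 2549
j=15: r + 14k = 2734.052 → ⌈·⌉ = 2735
j=16: r + 15k = 2919.177 → ⌈·⌉ = 2920

143, 328, 513, 698, 883, 1068, 1254, 1439, 1624, 1809, 1994, 2179, 2364, 2549, 2735, 2920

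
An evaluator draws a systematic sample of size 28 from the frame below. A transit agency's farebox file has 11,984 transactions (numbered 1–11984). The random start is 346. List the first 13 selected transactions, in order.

346, 774, 1202, 1630, 2058, 2486, 2914, 3342, 3770, 4198, 4626, 5054, 5482

k = N/n = 11984/28 = 428
transaction 1: 346
transaction 2: 346 + 428 = 774
transaction 3: 774 + 428 = 1202
transaction 4: 1202 + 428 = 1630
transaction 5: 1630 + 428 = 2058
transaction 6: 2058 + 428 = 2486
transaction 7: 2486 + 428 = 2914
transaction 8: 2914 + 428 = 3342
transaction 9: 3342 + 428 = 3770
transaction 10: 3770 + 428 = 4198
transaction 11: 4198 + 428 = 4626
transaction 12: 4626 + 428 = 5054
transaction 13: 5054 + 428 = 5482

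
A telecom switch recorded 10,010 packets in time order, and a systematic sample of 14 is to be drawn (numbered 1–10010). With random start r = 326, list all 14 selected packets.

326, 1041, 1756, 2471, 3186, 3901, 4616, 5331, 6046, 6761, 7476, 8191, 8906, 9621

k = N/n = 10010/14 = 715
packet 1: 326
packet 2: 326 + 715 = 1041
packet 3: 1041 + 715 = 1756
packet 4: 1756 + 715 = 2471
packet 5: 2471 + 715 = 3186
packet 6: 3186 + 715 = 3901
packet 7: 3901 + 715 = 4616
packet 8: 4616 + 715 = 5331
packet 9: 5331 + 715 = 6046
packet 10: 6046 + 715 = 6761
packet 11: 6761 + 715 = 7476
packet 12: 7476 + 715 = 8191
packet 13: 8191 + 715 = 8906
packet 14: 8906 + 715 = 9621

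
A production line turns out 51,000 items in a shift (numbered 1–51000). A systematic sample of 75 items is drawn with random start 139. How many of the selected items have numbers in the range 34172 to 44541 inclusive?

15

k = 51000/75 = 680
First selection ≥ 34172: 139 + ⌈(34172−139)/680⌉·680 = 139 + 51×680 = 34819
Last selection ≤ 44541: 139 + ⌊(44541−139)/680⌋·680 = 139 + 65×680 = 44339
Count = 65 − 51 + 1 = 15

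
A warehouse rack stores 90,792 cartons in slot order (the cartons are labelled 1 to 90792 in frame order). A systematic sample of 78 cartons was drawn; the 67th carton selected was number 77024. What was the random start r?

200

k = 90792/78 = 1164
r = 77024 − (67−1)×1164 = 77024 − 76824 = 200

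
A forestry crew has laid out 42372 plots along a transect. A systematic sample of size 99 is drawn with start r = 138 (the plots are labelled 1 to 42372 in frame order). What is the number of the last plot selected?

42082

k = 42372/99 = 428
99th selection = r + (99−1)·k = 138 + 98×428 = 138 + 41944 = 42082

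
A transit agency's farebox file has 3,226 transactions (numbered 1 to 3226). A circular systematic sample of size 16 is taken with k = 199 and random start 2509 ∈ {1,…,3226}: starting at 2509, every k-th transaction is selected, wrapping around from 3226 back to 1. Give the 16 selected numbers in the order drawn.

Selection 1: 2509
Selection 2: 2509 + 199 = 2708
Selection 3: 2708 + 199 = 2907
Selection 4: 2907 + 199 = 3106
Selection 5: 3106 + 199 = 3305 → 3305 − 3226 = 79
Selection 6: 79 + 199 = 278
Selection 7: 278 + 199 = 477
Selection 8: 477 + 199 = 676
Selection 9: 676 + 199 = 875
Selection 10: 875 + 199 = 1074
Selection 11: 1074 + 199 = 1273
Selection 12: 1273 + 199 = 1472
Selection 13: 1472 + 199 = 1671
Selection 14: 1671 + 199 = 1870
Selection 15: 1870 + 199 = 2069
Selection 16: 2069 + 199 = 2268

2509, 2708, 2907, 3106, 79, 278, 477, 676, 875, 1074, 1273, 1472, 1671, 1870, 2069, 2268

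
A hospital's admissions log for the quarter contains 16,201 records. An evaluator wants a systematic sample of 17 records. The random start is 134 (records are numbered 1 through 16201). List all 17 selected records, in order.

134, 1087, 2040, 2993, 3946, 4899, 5852, 6805, 7758, 8711, 9664, 10617, 11570, 12523, 13476, 14429, 15382

k = N/n = 16201/17 = 953
record 1: 134
record 2: 134 + 953 = 1087
record 3: 1087 + 953 = 2040
record 4: 2040 + 953 = 2993
record 5: 2993 + 953 = 3946
record 6: 3946 + 953 = 4899
record 7: 4899 + 953 = 5852
record 8: 5852 + 953 = 6805
record 9: 6805 + 953 = 7758
record 10: 7758 + 953 = 8711
record 11: 8711 + 953 = 9664
record 12: 9664 + 953 = 10617
record 13: 10617 + 953 = 11570
record 14: 11570 + 953 = 12523
record 15: 12523 + 953 = 13476
record 16: 13476 + 953 = 14429
record 17: 14429 + 953 = 15382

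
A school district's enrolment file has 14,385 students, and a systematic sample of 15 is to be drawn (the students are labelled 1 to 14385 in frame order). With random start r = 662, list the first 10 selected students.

k = N/n = 14385/15 = 959
student 1: 662
student 2: 662 + 959 = 1621
student 3: 1621 + 959 = 2580
student 4: 2580 + 959 = 3539
student 5: 3539 + 959 = 4498
student 6: 4498 + 959 = 5457
student 7: 5457 + 959 = 6416
student 8: 6416 + 959 = 7375
student 9: 7375 + 959 = 8334
student 10: 8334 + 959 = 9293

662, 1621, 2580, 3539, 4498, 5457, 6416, 7375, 8334, 9293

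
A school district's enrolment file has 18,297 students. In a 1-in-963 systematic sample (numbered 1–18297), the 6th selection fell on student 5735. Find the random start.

k = 963
r = 5735 − (6−1)×963 = 5735 − 4815 = 920

920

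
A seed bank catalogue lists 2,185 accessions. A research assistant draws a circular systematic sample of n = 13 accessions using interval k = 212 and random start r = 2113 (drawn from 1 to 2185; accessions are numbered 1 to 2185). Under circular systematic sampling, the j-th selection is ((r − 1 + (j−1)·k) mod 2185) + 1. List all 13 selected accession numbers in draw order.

2113, 140, 352, 564, 776, 988, 1200, 1412, 1624, 1836, 2048, 75, 287

Selection 1: 2113
Selection 2: 2113 + 212 = 2325 → 2325 − 2185 = 140
Selection 3: 140 + 212 = 352
Selection 4: 352 + 212 = 564
Selection 5: 564 + 212 = 776
Selection 6: 776 + 212 = 988
Selection 7: 988 + 212 = 1200
Selection 8: 1200 + 212 = 1412
Selection 9: 1412 + 212 = 1624
Selection 10: 1624 + 212 = 1836
Selection 11: 1836 + 212 = 2048
Selection 12: 2048 + 212 = 2260 → 2260 − 2185 = 75
Selection 13: 75 + 212 = 287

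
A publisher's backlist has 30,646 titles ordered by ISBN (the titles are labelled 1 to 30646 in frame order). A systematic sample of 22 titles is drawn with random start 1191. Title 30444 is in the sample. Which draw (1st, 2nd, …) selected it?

k = 30646/22 = 1393
position = (30444 − 1191)/1393 + 1 = 29253/1393 + 1 = 21 + 1 = 22

22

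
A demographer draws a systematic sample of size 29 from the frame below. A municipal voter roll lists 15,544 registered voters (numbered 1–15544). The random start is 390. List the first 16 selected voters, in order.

k = N/n = 15544/29 = 536
voter 1: 390
voter 2: 390 + 536 = 926
voter 3: 926 + 536 = 1462
voter 4: 1462 + 536 = 1998
voter 5: 1998 + 536 = 2534
voter 6: 2534 + 536 = 3070
voter 7: 3070 + 536 = 3606
voter 8: 3606 + 536 = 4142
voter 9: 4142 + 536 = 4678
voter 10: 4678 + 536 = 5214
voter 11: 5214 + 536 = 5750
voter 12: 5750 + 536 = 6286
voter 13: 6286 + 536 = 6822
voter 14: 6822 + 536 = 7358
voter 15: 7358 + 536 = 7894
voter 16: 7894 + 536 = 8430

390, 926, 1462, 1998, 2534, 3070, 3606, 4142, 4678, 5214, 5750, 6286, 6822, 7358, 7894, 8430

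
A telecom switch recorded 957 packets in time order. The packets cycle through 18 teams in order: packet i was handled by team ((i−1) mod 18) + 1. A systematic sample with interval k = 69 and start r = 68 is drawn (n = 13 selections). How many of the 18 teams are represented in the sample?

Consecutive selections differ by k = 69, so their team numbers differ by 69 mod 18 = 15.
gcd(69, 18) = 3, so the sample visits 18/3 = 6 distinct residues mod 18.
Start 68 is team 14; the teams hit are 2, 5, 8, 11, 14, 17.

6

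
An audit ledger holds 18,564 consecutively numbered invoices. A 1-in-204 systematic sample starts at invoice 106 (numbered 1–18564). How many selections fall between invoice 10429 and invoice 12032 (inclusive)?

8

k = 204
First selection ≥ 10429: 106 + ⌈(10429−106)/204⌉·204 = 106 + 51×204 = 10510
Last selection ≤ 12032: 106 + ⌊(12032−106)/204⌋·204 = 106 + 58×204 = 11938
Count = 58 − 51 + 1 = 8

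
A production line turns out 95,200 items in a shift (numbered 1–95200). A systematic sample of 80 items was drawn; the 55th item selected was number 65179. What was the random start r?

k = 95200/80 = 1190
r = 65179 − (55−1)×1190 = 65179 − 64260 = 919

919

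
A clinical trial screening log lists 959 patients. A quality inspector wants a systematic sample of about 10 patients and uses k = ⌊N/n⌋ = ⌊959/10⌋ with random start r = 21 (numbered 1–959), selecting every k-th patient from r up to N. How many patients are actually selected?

10

k = ⌊959/10⌋ = 95
Achieved size = ⌊(959 − 21)/95⌋ + 1 = ⌊938/95⌋ + 1 = 9 + 1 = 10
(last selection: 21 + 9×95 = 876 ≤ 959; next would be 971 > 959)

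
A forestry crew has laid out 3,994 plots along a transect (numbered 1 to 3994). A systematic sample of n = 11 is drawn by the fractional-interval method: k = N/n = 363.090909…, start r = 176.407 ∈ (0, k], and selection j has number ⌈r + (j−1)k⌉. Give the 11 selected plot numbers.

177, 540, 903, 1266, 1629, 1992, 2355, 2719, 3082, 3445, 3808

j=1: r + 0k = 176.407 → ⌈·⌉ = 177
j=2: r + 1k = 539.497909… → ⌈·⌉ = 540
j=3: r + 2k = 902.588818… → ⌈·⌉ = 903
j=4: r + 3k = 1265.679727… → ⌈·⌉ = 1266
j=5: r + 4k = 1628.770636… → ⌈·⌉ = 1629
j=6: r + 5k = 1991.861545… → ⌈·⌉ = 1992
j=7: r + 6k = 2354.952454… → ⌈·⌉ = 2355
j=8: r + 7k = 2718.043363… → ⌈·⌉ = 2719
j=9: r + 8k = 3081.134272… → ⌈·⌉ = 3082
j=10: r + 9k = 3444.225181… → ⌈·⌉ = 3445
j=11: r + 10k = 3807.316090… → ⌈·⌉ = 3808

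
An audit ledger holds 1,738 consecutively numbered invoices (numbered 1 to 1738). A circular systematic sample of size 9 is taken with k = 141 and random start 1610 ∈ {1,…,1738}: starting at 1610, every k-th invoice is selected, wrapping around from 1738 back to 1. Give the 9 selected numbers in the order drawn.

Selection 1: 1610
Selection 2: 1610 + 141 = 1751 → 1751 − 1738 = 13
Selection 3: 13 + 141 = 154
Selection 4: 154 + 141 = 295
Selection 5: 295 + 141 = 436
Selection 6: 436 + 141 = 577
Selection 7: 577 + 141 = 718
Selection 8: 718 + 141 = 859
Selection 9: 859 + 141 = 1000

1610, 13, 154, 295, 436, 577, 718, 859, 1000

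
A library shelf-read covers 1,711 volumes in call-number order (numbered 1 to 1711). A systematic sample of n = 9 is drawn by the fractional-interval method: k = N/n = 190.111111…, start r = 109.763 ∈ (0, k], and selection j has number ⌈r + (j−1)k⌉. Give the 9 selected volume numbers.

j=1: r + 0k = 109.763 → ⌈·⌉ = 110
j=2: r + 1k = 299.874111… → ⌈·⌉ = 300
j=3: r + 2k = 489.985222… → ⌈·⌉ = 490
j=4: r + 3k = 680.096333… → ⌈·⌉ = 681
j=5: r + 4k = 870.207444… → ⌈·⌉ = 871
j=6: r + 5k = 1060.318555… → ⌈·⌉ = 1061
j=7: r + 6k = 1250.429666… → ⌈·⌉ = 1251
j=8: r + 7k = 1440.540777… → ⌈·⌉ = 1441
j=9: r + 8k = 1630.651888… → ⌈·⌉ = 1631

110, 300, 490, 681, 871, 1061, 1251, 1441, 1631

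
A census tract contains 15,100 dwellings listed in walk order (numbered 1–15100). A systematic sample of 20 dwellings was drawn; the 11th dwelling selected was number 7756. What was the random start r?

206

k = 15100/20 = 755
r = 7756 − (11−1)×755 = 7756 − 7550 = 206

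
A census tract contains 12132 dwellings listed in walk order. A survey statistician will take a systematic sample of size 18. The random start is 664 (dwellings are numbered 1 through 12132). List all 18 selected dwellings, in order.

k = N/n = 12132/18 = 674
dwelling 1: 664
dwelling 2: 664 + 674 = 1338
dwelling 3: 1338 + 674 = 2012
dwelling 4: 2012 + 674 = 2686
dwelling 5: 2686 + 674 = 3360
dwelling 6: 3360 + 674 = 4034
dwelling 7: 4034 + 674 = 4708
dwelling 8: 4708 + 674 = 5382
dwelling 9: 5382 + 674 = 6056
dwelling 10: 6056 + 674 = 6730
dwelling 11: 6730 + 674 = 7404
dwelling 12: 7404 + 674 = 8078
dwelling 13: 8078 + 674 = 8752
dwelling 14: 8752 + 674 = 9426
dwelling 15: 9426 + 674 = 10100
dwelling 16: 10100 + 674 = 10774
dwelling 17: 10774 + 674 = 11448
dwelling 18: 11448 + 674 = 12122

664, 1338, 2012, 2686, 3360, 4034, 4708, 5382, 6056, 6730, 7404, 8078, 8752, 9426, 10100, 10774, 11448, 12122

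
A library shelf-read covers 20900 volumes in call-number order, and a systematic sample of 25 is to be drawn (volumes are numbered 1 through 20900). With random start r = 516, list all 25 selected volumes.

516, 1352, 2188, 3024, 3860, 4696, 5532, 6368, 7204, 8040, 8876, 9712, 10548, 11384, 12220, 13056, 13892, 14728, 15564, 16400, 17236, 18072, 18908, 19744, 20580

k = N/n = 20900/25 = 836
volume 1: 516
volume 2: 516 + 836 = 1352
volume 3: 1352 + 836 = 2188
volume 4: 2188 + 836 = 3024
volume 5: 3024 + 836 = 3860
volume 6: 3860 + 836 = 4696
volume 7: 4696 + 836 = 5532
volume 8: 5532 + 836 = 6368
volume 9: 6368 + 836 = 7204
volume 10: 7204 + 836 = 8040
volume 11: 8040 + 836 = 8876
volume 12: 8876 + 836 = 9712
volume 13: 9712 + 836 = 10548
volume 14: 10548 + 836 = 11384
volume 15: 11384 + 836 = 12220
volume 16: 12220 + 836 = 13056
volume 17: 13056 + 836 = 13892
volume 18: 13892 + 836 = 14728
volume 19: 14728 + 836 = 15564
volume 20: 15564 + 836 = 16400
volume 21: 16400 + 836 = 17236
volume 22: 17236 + 836 = 18072
volume 23: 18072 + 836 = 18908
volume 24: 18908 + 836 = 19744
volume 25: 19744 + 836 = 20580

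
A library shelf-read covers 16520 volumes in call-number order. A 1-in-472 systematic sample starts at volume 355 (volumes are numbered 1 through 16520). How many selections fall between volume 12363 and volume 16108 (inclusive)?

8

k = 472
First selection ≥ 12363: 355 + ⌈(12363−355)/472⌉·472 = 355 + 26×472 = 12627
Last selection ≤ 16108: 355 + ⌊(16108−355)/472⌋·472 = 355 + 33×472 = 15931
Count = 33 − 26 + 1 = 8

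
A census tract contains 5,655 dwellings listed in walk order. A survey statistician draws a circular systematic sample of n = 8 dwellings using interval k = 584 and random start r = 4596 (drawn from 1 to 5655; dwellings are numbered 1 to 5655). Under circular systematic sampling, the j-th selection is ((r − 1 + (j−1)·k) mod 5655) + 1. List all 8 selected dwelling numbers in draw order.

4596, 5180, 109, 693, 1277, 1861, 2445, 3029

Selection 1: 4596
Selection 2: 4596 + 584 = 5180
Selection 3: 5180 + 584 = 5764 → 5764 − 5655 = 109
Selection 4: 109 + 584 = 693
Selection 5: 693 + 584 = 1277
Selection 6: 1277 + 584 = 1861
Selection 7: 1861 + 584 = 2445
Selection 8: 2445 + 584 = 3029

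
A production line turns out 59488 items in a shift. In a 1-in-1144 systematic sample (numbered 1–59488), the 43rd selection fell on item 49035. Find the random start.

k = 1144
r = 49035 − (43−1)×1144 = 49035 − 48048 = 987

987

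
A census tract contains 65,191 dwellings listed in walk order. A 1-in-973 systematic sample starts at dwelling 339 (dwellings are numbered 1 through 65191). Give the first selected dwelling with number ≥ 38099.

38286

k = 973
Steps past start: ⌈(38099 − 339)/973⌉ = ⌈37760/973⌉ = 39
Selected dwelling: 339 + 39×973 = 38286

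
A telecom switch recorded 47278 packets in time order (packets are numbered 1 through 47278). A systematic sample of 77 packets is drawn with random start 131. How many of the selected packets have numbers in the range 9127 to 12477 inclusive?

6

k = 47278/77 = 614
First selection ≥ 9127: 131 + ⌈(9127−131)/614⌉·614 = 131 + 15×614 = 9341
Last selection ≤ 12477: 131 + ⌊(12477−131)/614⌋·614 = 131 + 20×614 = 12411
Count = 20 − 15 + 1 = 6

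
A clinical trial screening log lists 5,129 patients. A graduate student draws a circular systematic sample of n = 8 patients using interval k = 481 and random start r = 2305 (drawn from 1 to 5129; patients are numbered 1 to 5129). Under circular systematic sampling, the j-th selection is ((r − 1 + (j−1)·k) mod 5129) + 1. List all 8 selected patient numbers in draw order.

Selection 1: 2305
Selection 2: 2305 + 481 = 2786
Selection 3: 2786 + 481 = 3267
Selection 4: 3267 + 481 = 3748
Selection 5: 3748 + 481 = 4229
Selection 6: 4229 + 481 = 4710
Selection 7: 4710 + 481 = 5191 → 5191 − 5129 = 62
Selection 8: 62 + 481 = 543

2305, 2786, 3267, 3748, 4229, 4710, 62, 543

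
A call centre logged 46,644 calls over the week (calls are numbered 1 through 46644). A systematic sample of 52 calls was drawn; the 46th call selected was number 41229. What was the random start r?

864

k = 46644/52 = 897
r = 41229 − (46−1)×897 = 41229 − 40365 = 864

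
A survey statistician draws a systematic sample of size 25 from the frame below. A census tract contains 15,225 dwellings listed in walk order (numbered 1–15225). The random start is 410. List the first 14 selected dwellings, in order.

410, 1019, 1628, 2237, 2846, 3455, 4064, 4673, 5282, 5891, 6500, 7109, 7718, 8327

k = N/n = 15225/25 = 609
dwelling 1: 410
dwelling 2: 410 + 609 = 1019
dwelling 3: 1019 + 609 = 1628
dwelling 4: 1628 + 609 = 2237
dwelling 5: 2237 + 609 = 2846
dwelling 6: 2846 + 609 = 3455
dwelling 7: 3455 + 609 = 4064
dwelling 8: 4064 + 609 = 4673
dwelling 9: 4673 + 609 = 5282
dwelling 10: 5282 + 609 = 5891
dwelling 11: 5891 + 609 = 6500
dwelling 12: 6500 + 609 = 7109
dwelling 13: 7109 + 609 = 7718
dwelling 14: 7718 + 609 = 8327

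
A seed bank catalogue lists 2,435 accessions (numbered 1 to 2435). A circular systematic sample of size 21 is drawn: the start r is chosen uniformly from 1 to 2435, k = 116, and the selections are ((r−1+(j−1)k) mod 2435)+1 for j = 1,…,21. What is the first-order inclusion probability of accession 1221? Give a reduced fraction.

For each position j, as r ranges over 1…2435 the j-th selection hits every accession exactly once, so accession 1221 is selected for exactly 21 of the 2435 starts.
Inclusion probability = 21/2435.

21/2435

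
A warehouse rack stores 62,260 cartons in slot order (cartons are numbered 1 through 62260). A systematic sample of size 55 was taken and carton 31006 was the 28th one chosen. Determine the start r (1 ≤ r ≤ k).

442

k = 62260/55 = 1132
r = 31006 − (28−1)×1132 = 31006 − 30564 = 442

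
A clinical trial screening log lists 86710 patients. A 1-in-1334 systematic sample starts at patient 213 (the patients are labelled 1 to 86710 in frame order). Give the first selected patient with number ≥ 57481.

k = 1334
Steps past start: ⌈(57481 − 213)/1334⌉ = ⌈57268/1334⌉ = 43
Selected patient: 213 + 43×1334 = 57575

57575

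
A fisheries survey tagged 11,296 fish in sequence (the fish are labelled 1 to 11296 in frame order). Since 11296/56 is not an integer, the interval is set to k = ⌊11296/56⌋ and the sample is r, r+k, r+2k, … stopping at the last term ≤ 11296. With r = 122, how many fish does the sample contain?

56

k = ⌊11296/56⌋ = 201
Achieved size = ⌊(11296 − 122)/201⌋ + 1 = ⌊11174/201⌋ + 1 = 55 + 1 = 56
(last selection: 122 + 55×201 = 11177 ≤ 11296; next would be 11378 > 11296)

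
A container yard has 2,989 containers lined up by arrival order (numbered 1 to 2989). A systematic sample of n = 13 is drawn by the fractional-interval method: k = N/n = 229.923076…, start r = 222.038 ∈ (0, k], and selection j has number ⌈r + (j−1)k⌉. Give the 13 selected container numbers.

j=1: r + 0k = 222.038 → ⌈·⌉ = 223
j=2: r + 1k = 451.961076… → ⌈·⌉ = 452
j=3: r + 2k = 681.884153… → ⌈·⌉ = 682
j=4: r + 3k = 911.807230… → ⌈·⌉ = 912
j=5: r + 4k = 1141.730307… → ⌈·⌉ = 1142
j=6: r + 5k = 1371.653384… → ⌈·⌉ = 1372
j=7: r + 6k = 1601.576461… → ⌈·⌉ = 1602
j=8: r + 7k = 1831.499538… → ⌈·⌉ = 1832
j=9: r + 8k = 2061.422615… → ⌈·⌉ = 2062
j=10: r + 9k = 2291.345692… → ⌈·⌉ = 2292
j=11: r + 10k = 2521.268769… → ⌈·⌉ = 2522
j=12: r + 11k = 2751.191846… → ⌈·⌉ = 2752
j=13: r + 12k = 2981.114923… → ⌈·⌉ = 2982

223, 452, 682, 912, 1142, 1372, 1602, 1832, 2062, 2292, 2522, 2752, 2982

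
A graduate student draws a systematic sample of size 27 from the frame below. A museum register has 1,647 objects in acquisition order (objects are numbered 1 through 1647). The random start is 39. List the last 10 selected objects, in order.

k = N/n = 1647/27 = 61
18th selection = 39 + 17×61 = 1076
19th: 1076 + 61 = 1137
20th: 1137 + 61 = 1198
21st: 1198 + 61 = 1259
22nd: 1259 + 61 = 1320
23rd: 1320 + 61 = 1381
24th: 1381 + 61 = 1442
25th: 1442 + 61 = 1503
26th: 1503 + 61 = 1564
27th: 1564 + 61 = 1625

1076, 1137, 1198, 1259, 1320, 1381, 1442, 1503, 1564, 1625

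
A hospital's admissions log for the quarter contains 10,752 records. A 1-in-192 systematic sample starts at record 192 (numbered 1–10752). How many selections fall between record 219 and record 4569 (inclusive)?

22

k = 192
First selection ≥ 219: 192 + ⌈(219−192)/192⌉·192 = 192 + 1×192 = 384
Last selection ≤ 4569: 192 + ⌊(4569−192)/192⌋·192 = 192 + 22×192 = 4416
Count = 22 − 1 + 1 = 22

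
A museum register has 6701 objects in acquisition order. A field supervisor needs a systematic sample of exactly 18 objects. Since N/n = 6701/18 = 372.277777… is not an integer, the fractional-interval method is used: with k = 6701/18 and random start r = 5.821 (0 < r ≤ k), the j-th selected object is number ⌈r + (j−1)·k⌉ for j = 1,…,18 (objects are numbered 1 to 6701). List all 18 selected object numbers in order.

6, 379, 751, 1123, 1495, 1868, 2240, 2612, 2985, 3357, 3729, 4101, 4474, 4846, 5218, 5590, 5963, 6335

j=1: r + 0k = 5.821 → ⌈·⌉ = 6
j=2: r + 1k = 378.098777… → ⌈·⌉ = 379
j=3: r + 2k = 750.376555… → ⌈·⌉ = 751
j=4: r + 3k = 1122.654333… → ⌈·⌉ = 1123
j=5: r + 4k = 1494.932111… → ⌈·⌉ = 1495
j=6: r + 5k = 1867.209888… → ⌈·⌉ = 1868
j=7: r + 6k = 2239.487666… → ⌈·⌉ = 2240
j=8: r + 7k = 2611.765444… → ⌈·⌉ = 2612
j=9: r + 8k = 2984.043222… → ⌈·⌉ = 2985
j=10: r + 9k = 3356.321 → ⌈·⌉ = 3357
j=11: r + 10k = 3728.598777… → ⌈·⌉ = 3729
j=12: r + 11k = 4100.876555… → ⌈·⌉ = 4101
j=13: r + 12k = 4473.154333… → ⌈·⌉ = 4474
j=14: r + 13k = 4845.432111… → ⌈·⌉ = 4846
j=15: r + 14k = 5217.709888… → ⌈·⌉ = 5218
j=16: r + 15k = 5589.987666… → ⌈·⌉ = 5590
j=17: r + 16k = 5962.265444… → ⌈·⌉ = 5963
j=18: r + 17k = 6334.543222… → ⌈·⌉ = 6335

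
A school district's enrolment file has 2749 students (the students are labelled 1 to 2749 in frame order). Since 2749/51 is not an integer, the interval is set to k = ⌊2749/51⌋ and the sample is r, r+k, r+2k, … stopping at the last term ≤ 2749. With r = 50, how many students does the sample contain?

51

k = ⌊2749/51⌋ = 53
Achieved size = ⌊(2749 − 50)/53⌋ + 1 = ⌊2699/53⌋ + 1 = 50 + 1 = 51
(last selection: 50 + 50×53 = 2700 ≤ 2749; next would be 2753 > 2749)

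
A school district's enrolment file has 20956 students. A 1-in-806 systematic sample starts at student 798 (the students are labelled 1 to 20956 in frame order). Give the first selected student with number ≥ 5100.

5634

k = 806
Steps past start: ⌈(5100 − 798)/806⌉ = ⌈4302/806⌉ = 6
Selected student: 798 + 6×806 = 5634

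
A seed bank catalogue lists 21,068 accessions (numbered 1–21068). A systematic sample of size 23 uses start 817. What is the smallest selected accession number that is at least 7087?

7229

k = 21068/23 = 916
Steps past start: ⌈(7087 − 817)/916⌉ = ⌈6270/916⌉ = 7
Selected accession: 817 + 7×916 = 7229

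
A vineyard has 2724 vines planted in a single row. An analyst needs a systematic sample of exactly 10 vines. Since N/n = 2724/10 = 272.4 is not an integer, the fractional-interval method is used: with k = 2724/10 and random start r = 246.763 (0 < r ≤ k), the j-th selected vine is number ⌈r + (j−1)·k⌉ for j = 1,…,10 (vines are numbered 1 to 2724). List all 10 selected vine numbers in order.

j=1: r + 0k = 246.763 → ⌈·⌉ = 247
j=2: r + 1k = 519.163 → ⌈·⌉ = 520
j=3: r + 2k = 791.563 → ⌈·⌉ = 792
j=4: r + 3k = 1063.963 → ⌈·⌉ = 1064
j=5: r + 4k = 1336.363 → ⌈·⌉ = 1337
j=6: r + 5k = 1608.763 → ⌈·⌉ = 1609
j=7: r + 6k = 1881.163 → ⌈·⌉ = 1882
j=8: r + 7k = 2153.563 → ⌈·⌉ = 2154
j=9: r + 8k = 2425.963 → ⌈·⌉ = 2426
j=10: r + 9k = 2698.363 → ⌈·⌉ = 2699

247, 520, 792, 1064, 1337, 1609, 1882, 2154, 2426, 2699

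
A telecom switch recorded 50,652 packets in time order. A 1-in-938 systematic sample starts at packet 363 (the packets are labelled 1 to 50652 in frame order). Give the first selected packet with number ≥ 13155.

13495

k = 938
Steps past start: ⌈(13155 − 363)/938⌉ = ⌈12792/938⌉ = 14
Selected packet: 363 + 14×938 = 13495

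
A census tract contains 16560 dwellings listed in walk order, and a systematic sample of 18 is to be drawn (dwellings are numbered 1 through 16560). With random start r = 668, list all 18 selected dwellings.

668, 1588, 2508, 3428, 4348, 5268, 6188, 7108, 8028, 8948, 9868, 10788, 11708, 12628, 13548, 14468, 15388, 16308

k = N/n = 16560/18 = 920
dwelling 1: 668
dwelling 2: 668 + 920 = 1588
dwelling 3: 1588 + 920 = 2508
dwelling 4: 2508 + 920 = 3428
dwelling 5: 3428 + 920 = 4348
dwelling 6: 4348 + 920 = 5268
dwelling 7: 5268 + 920 = 6188
dwelling 8: 6188 + 920 = 7108
dwelling 9: 7108 + 920 = 8028
dwelling 10: 8028 + 920 = 8948
dwelling 11: 8948 + 920 = 9868
dwelling 12: 9868 + 920 = 10788
dwelling 13: 10788 + 920 = 11708
dwelling 14: 11708 + 920 = 12628
dwelling 15: 12628 + 920 = 13548
dwelling 16: 13548 + 920 = 14468
dwelling 17: 14468 + 920 = 15388
dwelling 18: 15388 + 920 = 16308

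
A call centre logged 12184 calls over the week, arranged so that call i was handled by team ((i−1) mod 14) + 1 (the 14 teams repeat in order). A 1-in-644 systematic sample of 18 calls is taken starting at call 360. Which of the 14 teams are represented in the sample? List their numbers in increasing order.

10

Consecutive selections differ by k = 644, so their team numbers differ by 644 mod 14 = 0.
gcd(644, 14) = 14, so the sample visits 14/14 = 1 distinct residues mod 14.
Start 360 is team 10; the teams hit are 10.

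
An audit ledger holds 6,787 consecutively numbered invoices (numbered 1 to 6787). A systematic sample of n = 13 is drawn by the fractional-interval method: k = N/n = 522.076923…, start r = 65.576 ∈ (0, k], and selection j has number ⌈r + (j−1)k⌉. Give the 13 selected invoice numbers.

66, 588, 1110, 1632, 2154, 2676, 3199, 3721, 4243, 4765, 5287, 5809, 6331

j=1: r + 0k = 65.576 → ⌈·⌉ = 66
j=2: r + 1k = 587.652923… → ⌈·⌉ = 588
j=3: r + 2k = 1109.729846… → ⌈·⌉ = 1110
j=4: r + 3k = 1631.806769… → ⌈·⌉ = 1632
j=5: r + 4k = 2153.883692… → ⌈·⌉ = 2154
j=6: r + 5k = 2675.960615… → ⌈·⌉ = 2676
j=7: r + 6k = 3198.037538… → ⌈·⌉ = 3199
j=8: r + 7k = 3720.114461… → ⌈·⌉ = 3721
j=9: r + 8k = 4242.191384… → ⌈·⌉ = 4243
j=10: r + 9k = 4764.268307… → ⌈·⌉ = 4765
j=11: r + 10k = 5286.345230… → ⌈·⌉ = 5287
j=12: r + 11k = 5808.422153… → ⌈·⌉ = 5809
j=13: r + 12k = 6330.499076… → ⌈·⌉ = 6331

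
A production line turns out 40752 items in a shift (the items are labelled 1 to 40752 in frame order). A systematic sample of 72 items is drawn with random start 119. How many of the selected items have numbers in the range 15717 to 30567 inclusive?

k = 40752/72 = 566
First selection ≥ 15717: 119 + ⌈(15717−119)/566⌉·566 = 119 + 28×566 = 15967
Last selection ≤ 30567: 119 + ⌊(30567−119)/566⌋·566 = 119 + 53×566 = 30117
Count = 53 − 28 + 1 = 26

26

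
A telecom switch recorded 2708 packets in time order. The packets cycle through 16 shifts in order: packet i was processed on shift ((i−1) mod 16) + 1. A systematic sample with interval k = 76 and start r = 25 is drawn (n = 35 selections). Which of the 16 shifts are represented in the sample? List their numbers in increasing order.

1, 5, 9, 13

Consecutive selections differ by k = 76, so their shift numbers differ by 76 mod 16 = 12.
gcd(76, 16) = 4, so the sample visits 16/4 = 4 distinct residues mod 16.
Start 25 is shift 9; the shifts hit are 1, 5, 9, 13.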